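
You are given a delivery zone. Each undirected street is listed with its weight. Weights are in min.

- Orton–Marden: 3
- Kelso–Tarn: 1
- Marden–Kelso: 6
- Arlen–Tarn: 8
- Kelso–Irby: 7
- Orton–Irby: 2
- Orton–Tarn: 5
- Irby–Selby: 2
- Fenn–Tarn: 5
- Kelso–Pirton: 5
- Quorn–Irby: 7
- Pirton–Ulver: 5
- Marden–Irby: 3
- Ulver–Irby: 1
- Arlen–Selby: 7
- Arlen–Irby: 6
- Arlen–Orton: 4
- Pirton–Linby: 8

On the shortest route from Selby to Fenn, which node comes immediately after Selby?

Irby

Candidate routes:
Selby–Irby–Marden–Kelso–Tarn–Fenn: 2+3+6+1+5 = 17
Selby–Irby–Orton–Tarn–Fenn: 2+2+5+5 = 14
Selby–Irby–Kelso–Tarn–Fenn: 2+7+1+5 = 15
Selby–Irby–Marden–Orton–Tarn–Fenn: 2+3+3+5+5 = 18
Cheapest is Selby–Irby–Orton–Tarn–Fenn at 14 min.
So from Selby the first move is to Irby.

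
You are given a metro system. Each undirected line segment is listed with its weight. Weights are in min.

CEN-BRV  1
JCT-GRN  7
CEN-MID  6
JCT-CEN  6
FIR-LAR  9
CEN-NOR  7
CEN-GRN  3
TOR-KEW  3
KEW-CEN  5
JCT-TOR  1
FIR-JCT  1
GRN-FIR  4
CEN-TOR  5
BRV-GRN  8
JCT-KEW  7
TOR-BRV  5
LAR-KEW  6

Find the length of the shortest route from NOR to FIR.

Running Dijkstra from NOR:
NOR: 0
CEN: 7  (via NOR)
BRV: 8  (via CEN)
GRN: 10  (via CEN)
TOR: 12  (via CEN)
KEW: 12  (via CEN)
MID: 13  (via CEN)
JCT: 13  (via CEN)
FIR: 14  (via GRN)
Shortest route: NOR–CEN–GRN–FIR = 14 min.

14 min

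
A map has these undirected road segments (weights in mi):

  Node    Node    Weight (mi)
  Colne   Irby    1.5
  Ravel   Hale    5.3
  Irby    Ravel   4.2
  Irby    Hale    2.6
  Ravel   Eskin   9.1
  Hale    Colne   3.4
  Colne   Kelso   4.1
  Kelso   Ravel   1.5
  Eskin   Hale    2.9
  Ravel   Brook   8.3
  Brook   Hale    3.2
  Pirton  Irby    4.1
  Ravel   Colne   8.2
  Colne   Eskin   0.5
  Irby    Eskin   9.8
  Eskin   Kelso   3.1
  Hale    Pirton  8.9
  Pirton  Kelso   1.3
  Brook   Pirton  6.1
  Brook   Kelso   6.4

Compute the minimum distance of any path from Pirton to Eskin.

Shortest distances from Pirton:
Pirton: 0
Kelso: 1.3  (via Pirton)
Ravel: 2.8  (via Kelso)
Irby: 4.1  (via Pirton)
Eskin: 4.4  (via Kelso)
Shortest route: Pirton → Kelso → Eskin = 4.4 mi.

4.4 mi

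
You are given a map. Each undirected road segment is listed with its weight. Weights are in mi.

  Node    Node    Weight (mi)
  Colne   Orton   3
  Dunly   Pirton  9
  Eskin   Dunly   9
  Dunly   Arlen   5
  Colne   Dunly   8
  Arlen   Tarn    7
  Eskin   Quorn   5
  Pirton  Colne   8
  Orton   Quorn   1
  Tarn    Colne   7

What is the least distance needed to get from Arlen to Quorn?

Shortest distances from Arlen:
Arlen: 0
Dunly: 5  (via Arlen)
Tarn: 7  (via Arlen)
Colne: 13  (via Dunly)
Pirton: 14  (via Dunly)
Eskin: 14  (via Dunly)
Orton: 16  (via Colne)
Quorn: 17  (via Orton)
Shortest route: Arlen–Dunly–Colne–Orton–Quorn = 17 mi.

17 mi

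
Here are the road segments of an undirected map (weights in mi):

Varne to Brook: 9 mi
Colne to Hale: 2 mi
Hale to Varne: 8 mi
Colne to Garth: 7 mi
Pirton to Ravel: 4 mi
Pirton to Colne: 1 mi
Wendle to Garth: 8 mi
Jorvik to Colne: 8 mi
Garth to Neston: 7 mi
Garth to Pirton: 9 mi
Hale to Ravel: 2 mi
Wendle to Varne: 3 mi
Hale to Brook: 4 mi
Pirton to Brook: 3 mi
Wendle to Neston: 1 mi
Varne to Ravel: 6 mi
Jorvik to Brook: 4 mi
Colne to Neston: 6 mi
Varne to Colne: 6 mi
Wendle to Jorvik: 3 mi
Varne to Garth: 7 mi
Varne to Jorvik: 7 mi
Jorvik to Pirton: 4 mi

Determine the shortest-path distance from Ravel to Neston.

10 mi

Compare a few routes:
Ravel - Pirton - Colne - Neston: 4+1+6 = 11
Ravel - Hale - Colne - Neston: 2+2+6 = 10
Cheapest is Ravel - Hale - Colne - Neston at 10 mi.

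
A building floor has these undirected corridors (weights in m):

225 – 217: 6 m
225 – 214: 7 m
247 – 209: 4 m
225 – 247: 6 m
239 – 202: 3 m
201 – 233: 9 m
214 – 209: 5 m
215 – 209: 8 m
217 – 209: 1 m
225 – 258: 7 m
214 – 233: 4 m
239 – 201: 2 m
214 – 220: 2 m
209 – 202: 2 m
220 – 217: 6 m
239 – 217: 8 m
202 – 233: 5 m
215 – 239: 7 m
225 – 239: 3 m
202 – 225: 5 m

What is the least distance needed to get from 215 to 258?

Candidate routes:
215 - 239 - 225 - 258: 7+3+7 = 17
215 - 239 - 202 - 225 - 258: 7+3+5+7 = 22
The minimum is 17 m via 215 - 239 - 225 - 258.

17 m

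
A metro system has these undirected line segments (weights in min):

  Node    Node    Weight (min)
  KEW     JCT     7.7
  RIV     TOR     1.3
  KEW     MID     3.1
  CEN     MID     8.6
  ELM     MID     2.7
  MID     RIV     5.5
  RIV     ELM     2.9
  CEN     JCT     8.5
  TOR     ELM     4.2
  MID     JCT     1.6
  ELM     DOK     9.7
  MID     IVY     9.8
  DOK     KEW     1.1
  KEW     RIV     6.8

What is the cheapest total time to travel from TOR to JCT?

Settle nodes by increasing distance from TOR:
TOR: 0
RIV: 1.3  (via TOR)
ELM: 4.2  (via TOR)
MID: 6.8  (via RIV)
KEW: 8.1  (via RIV)
JCT: 8.4  (via MID)
Shortest route: TOR → RIV → MID → JCT = 8.4 min.

8.4 min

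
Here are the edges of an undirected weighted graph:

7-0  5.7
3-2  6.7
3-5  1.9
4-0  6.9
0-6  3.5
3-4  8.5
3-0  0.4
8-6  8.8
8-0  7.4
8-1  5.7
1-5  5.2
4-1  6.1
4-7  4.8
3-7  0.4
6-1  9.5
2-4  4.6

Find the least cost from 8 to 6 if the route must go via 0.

10.9

Shortest 8→0: 8–0 = 7.4
Shortest 0→6: 0–6 = 3.5
Total via 0: 7.4 + 3.5 = 10.9.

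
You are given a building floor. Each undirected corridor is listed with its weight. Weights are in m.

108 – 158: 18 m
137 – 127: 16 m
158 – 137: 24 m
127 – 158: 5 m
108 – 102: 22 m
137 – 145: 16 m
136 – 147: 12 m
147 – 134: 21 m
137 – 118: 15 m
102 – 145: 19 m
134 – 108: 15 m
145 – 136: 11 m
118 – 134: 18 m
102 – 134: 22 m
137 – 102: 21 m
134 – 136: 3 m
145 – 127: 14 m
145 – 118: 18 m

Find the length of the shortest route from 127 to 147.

37 m

Shortest distances from 127:
127: 0
158: 5  (via 127)
145: 14  (via 127)
137: 16  (via 127)
108: 23  (via 158)
136: 25  (via 145)
134: 28  (via 136)
118: 31  (via 137)
102: 33  (via 145)
147: 37  (via 136)
Shortest route: 127 → 145 → 136 → 147 = 37 m.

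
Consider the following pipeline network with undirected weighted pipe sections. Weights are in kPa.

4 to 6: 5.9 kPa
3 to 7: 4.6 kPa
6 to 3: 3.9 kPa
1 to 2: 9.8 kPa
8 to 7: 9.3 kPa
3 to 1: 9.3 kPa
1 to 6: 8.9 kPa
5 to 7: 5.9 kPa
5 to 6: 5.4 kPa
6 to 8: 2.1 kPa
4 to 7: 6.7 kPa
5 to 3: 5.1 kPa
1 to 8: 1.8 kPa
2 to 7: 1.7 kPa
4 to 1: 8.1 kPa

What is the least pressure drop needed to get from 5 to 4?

11.3 kPa

Enumerating some paths:
5 → 6 → 4: 5.4+5.9 = 11.3
5 → 7 → 4: 5.9+6.7 = 12.6
Cheapest is 5 → 6 → 4 at 11.3 kPa.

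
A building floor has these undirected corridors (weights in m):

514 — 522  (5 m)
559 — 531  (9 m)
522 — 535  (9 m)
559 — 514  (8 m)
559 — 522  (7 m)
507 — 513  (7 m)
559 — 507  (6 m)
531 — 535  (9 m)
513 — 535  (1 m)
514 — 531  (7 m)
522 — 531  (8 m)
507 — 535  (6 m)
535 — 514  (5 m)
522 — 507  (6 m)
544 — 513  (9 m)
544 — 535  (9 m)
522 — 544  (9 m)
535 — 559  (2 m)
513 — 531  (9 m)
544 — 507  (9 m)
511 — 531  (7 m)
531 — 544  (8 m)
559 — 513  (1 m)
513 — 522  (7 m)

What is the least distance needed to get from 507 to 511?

Candidate routes:
507–559–531–511: 6+9+7 = 22
507–535–531–511: 6+9+7 = 22
507–535–513–531–511: 6+1+9+7 = 23
507–522–531–511: 6+8+7 = 21
The minimum is 21 m via 507–522–531–511.

21 m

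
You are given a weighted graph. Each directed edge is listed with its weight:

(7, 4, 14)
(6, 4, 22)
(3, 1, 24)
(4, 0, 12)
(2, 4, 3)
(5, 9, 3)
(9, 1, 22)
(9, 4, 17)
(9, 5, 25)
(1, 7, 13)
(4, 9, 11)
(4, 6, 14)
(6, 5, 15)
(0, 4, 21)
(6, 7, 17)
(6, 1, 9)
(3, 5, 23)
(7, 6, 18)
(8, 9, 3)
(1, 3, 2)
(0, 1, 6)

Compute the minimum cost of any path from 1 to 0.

Enumerating some paths:
1 → 3 → 5 → 9 → 4 → 0: 2+23+3+17+12 = 57
1 → 7 → 4 → 0: 13+14+12 = 39
1 → 7 → 6 → 4 → 0: 13+18+22+12 = 65
1 → 7 → 6 → 5 → 9 → 4 → 0: 13+18+15+3+17+12 = 78
Cheapest is 1 → 7 → 4 → 0 at 39.

39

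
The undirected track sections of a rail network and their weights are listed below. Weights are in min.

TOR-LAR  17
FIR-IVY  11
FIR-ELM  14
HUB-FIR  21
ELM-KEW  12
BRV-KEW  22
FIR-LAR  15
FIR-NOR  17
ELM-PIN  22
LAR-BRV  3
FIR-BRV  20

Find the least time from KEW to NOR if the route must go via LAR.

Shortest KEW→LAR: KEW–BRV–LAR = 25
Best LAR to NOR: LAR–FIR–NOR costing 32
Total via LAR: 25 + 32 = 57 min.

57 min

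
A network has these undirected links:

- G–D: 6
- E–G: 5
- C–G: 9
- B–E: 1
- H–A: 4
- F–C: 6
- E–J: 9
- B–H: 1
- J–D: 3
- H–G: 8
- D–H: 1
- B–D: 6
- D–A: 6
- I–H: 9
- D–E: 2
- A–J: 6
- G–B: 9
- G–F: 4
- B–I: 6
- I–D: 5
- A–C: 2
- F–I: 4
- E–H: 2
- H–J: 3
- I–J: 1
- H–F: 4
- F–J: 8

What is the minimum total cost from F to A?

8

Candidate routes:
F–I–J–A: 4+1+6 = 11
F–H–D–A: 4+1+6 = 11
F–H–A: 4+4 = 8
Cheapest is F–H–A at 8.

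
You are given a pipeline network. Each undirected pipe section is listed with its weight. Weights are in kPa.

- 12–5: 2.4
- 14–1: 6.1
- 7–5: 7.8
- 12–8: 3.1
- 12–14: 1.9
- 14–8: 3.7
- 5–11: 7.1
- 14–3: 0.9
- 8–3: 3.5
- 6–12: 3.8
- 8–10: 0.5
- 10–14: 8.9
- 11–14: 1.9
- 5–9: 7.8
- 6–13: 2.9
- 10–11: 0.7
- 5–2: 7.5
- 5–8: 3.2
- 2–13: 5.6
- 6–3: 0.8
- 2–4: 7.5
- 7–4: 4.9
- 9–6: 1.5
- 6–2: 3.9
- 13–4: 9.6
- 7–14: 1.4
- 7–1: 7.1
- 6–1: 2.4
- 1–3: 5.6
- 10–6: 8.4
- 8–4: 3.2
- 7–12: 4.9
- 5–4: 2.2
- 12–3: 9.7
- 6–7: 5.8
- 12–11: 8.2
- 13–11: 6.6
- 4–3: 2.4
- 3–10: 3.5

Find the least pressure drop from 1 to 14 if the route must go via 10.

Shortest 1→10: 1 → 6 → 3 → 10 = 6.7
Best 10 to 14: 10 → 11 → 14 costing 2.6
Total via 10: 6.7 + 2.6 = 9.3 kPa.

9.3 kPa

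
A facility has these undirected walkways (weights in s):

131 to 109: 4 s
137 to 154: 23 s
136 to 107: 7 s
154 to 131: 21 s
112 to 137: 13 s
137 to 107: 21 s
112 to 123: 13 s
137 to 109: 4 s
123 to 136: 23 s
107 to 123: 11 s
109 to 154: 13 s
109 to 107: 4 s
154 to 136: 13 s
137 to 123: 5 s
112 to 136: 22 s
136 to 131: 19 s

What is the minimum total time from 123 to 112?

13 s

Running Dijkstra from 123:
123: 0
137: 5  (via 123)
109: 9  (via 137)
107: 11  (via 123)
112: 13  (via 123)
Shortest route: 123 → 112 = 13 s.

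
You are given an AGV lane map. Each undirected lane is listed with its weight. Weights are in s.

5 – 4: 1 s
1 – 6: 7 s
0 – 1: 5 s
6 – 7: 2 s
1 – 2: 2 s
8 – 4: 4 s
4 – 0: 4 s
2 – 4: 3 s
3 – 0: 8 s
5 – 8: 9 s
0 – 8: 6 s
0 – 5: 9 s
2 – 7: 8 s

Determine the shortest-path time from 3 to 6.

Shortest distances from 3:
3: 0
0: 8  (via 3)
4: 12  (via 0)
1: 13  (via 0)
5: 13  (via 4)
8: 14  (via 0)
2: 15  (via 4)
6: 20  (via 1)
Shortest route: 3–0–1–6 = 20 s.

20 s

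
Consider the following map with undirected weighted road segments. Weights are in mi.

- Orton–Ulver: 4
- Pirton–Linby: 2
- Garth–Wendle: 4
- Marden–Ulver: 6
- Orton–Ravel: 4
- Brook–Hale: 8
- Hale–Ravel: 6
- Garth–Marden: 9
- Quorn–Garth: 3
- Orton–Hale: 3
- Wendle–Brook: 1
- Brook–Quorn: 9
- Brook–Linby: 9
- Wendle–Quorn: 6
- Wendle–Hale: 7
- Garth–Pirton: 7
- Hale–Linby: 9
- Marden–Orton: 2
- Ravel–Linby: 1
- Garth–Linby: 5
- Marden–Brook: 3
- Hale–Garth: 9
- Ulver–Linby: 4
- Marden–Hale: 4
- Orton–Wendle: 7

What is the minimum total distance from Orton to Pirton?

7 mi

Enumerating some paths:
Orton - Hale - Ravel - Linby - Pirton: 3+6+1+2 = 12
Orton - Ravel - Linby - Pirton: 4+1+2 = 7
Orton - Ulver - Linby - Pirton: 4+4+2 = 10
Cheapest is Orton - Ravel - Linby - Pirton at 7 mi.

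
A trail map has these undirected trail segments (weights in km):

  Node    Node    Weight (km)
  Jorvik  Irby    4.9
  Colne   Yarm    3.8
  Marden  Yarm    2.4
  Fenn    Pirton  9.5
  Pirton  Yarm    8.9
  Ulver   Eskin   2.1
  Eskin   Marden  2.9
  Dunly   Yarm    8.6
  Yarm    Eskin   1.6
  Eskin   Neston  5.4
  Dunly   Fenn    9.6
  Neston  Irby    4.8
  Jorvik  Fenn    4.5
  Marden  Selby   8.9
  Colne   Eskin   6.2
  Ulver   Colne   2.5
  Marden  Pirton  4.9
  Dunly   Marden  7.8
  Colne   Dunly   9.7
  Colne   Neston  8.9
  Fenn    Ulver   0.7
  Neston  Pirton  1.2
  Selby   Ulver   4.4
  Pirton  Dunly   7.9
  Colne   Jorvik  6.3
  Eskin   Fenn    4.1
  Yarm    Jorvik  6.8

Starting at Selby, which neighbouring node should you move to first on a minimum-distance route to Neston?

Ulver

Candidate routes:
Selby - Ulver - Eskin - Neston: 4.4+2.1+5.4 = 11.9
Selby - Ulver - Fenn - Eskin - Neston: 4.4+0.7+4.1+5.4 = 14.6
Cheapest is Selby - Ulver - Eskin - Neston at 11.9 km.
So from Selby the first move is to Ulver.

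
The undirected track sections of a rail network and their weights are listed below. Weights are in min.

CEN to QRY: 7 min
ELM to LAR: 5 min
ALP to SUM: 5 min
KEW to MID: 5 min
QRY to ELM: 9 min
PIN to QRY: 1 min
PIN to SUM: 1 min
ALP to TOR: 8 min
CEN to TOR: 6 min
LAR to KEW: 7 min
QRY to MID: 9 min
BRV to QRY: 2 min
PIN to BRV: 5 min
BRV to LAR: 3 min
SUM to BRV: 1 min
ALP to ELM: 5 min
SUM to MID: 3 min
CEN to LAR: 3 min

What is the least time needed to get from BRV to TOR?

12 min

Running Dijkstra from BRV:
BRV: 0
SUM: 1  (via BRV)
QRY: 2  (via BRV)
PIN: 2  (via SUM)
LAR: 3  (via BRV)
MID: 4  (via SUM)
ALP: 6  (via SUM)
CEN: 6  (via LAR)
ELM: 8  (via LAR)
KEW: 9  (via MID)
TOR: 12  (via CEN)
Shortest route: BRV–LAR–CEN–TOR = 12 min.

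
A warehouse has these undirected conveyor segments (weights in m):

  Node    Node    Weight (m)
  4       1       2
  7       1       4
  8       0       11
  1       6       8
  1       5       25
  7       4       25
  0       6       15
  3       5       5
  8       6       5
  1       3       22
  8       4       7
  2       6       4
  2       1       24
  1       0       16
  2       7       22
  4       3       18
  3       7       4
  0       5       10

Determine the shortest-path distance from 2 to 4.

14 m

Enumerating some paths:
2–1–4: 24+2 = 26
2–6–8–4: 4+5+7 = 16
2–7–1–4: 22+4+2 = 28
2–6–1–4: 4+8+2 = 14
The minimum is 14 m via 2–6–1–4.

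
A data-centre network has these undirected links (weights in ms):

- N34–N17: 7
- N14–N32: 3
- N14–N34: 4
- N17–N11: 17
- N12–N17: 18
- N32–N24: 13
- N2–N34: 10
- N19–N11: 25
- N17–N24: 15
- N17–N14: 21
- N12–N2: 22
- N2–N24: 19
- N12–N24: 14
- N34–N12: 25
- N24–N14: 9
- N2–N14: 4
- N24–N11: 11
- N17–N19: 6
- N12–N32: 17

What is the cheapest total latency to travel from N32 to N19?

20 ms

Enumerating some paths:
N32–N14–N2–N34–N17–N19: 3+4+10+7+6 = 30
N32–N14–N34–N17–N19: 3+4+7+6 = 20
Cheapest is N32–N14–N34–N17–N19 at 20 ms.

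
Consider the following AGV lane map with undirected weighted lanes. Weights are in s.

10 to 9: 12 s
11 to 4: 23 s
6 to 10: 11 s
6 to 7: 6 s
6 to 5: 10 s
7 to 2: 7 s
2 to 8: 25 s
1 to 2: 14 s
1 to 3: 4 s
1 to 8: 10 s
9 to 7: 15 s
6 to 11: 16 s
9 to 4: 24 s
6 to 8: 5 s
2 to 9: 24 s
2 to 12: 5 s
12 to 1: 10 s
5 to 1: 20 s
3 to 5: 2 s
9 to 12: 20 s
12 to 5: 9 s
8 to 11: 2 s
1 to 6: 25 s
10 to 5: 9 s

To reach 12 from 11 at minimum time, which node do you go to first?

Compare a few routes:
11 - 8 - 6 - 5 - 12: 2+5+10+9 = 26
11 - 8 - 1 - 12: 2+10+10 = 22
11 - 8 - 6 - 7 - 2 - 12: 2+5+6+7+5 = 25
The minimum is 22 s via 11 - 8 - 1 - 12.
So from 11 the first move is to 8.

8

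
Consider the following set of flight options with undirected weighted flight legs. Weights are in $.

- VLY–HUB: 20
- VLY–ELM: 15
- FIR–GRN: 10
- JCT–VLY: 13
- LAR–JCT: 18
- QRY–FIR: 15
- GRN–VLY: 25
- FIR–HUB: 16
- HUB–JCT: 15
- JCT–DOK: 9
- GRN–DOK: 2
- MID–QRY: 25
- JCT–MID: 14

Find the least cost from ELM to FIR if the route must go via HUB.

$51

Shortest ELM→HUB: ELM–VLY–HUB = 35
Shortest HUB→FIR: HUB–FIR = 16
Total via HUB: 35 + 16 = $51.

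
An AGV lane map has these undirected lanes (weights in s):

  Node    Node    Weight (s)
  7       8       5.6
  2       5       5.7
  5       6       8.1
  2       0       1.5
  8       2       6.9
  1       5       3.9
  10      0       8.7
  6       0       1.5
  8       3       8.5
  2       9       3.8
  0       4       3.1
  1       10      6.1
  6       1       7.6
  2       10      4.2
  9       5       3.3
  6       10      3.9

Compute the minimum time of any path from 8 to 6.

Running Dijkstra from 8:
8: 0
7: 5.6  (via 8)
2: 6.9  (via 8)
0: 8.4  (via 2)
3: 8.5  (via 8)
6: 9.9  (via 0)
Shortest route: 8–2–0–6 = 9.9 s.

9.9 s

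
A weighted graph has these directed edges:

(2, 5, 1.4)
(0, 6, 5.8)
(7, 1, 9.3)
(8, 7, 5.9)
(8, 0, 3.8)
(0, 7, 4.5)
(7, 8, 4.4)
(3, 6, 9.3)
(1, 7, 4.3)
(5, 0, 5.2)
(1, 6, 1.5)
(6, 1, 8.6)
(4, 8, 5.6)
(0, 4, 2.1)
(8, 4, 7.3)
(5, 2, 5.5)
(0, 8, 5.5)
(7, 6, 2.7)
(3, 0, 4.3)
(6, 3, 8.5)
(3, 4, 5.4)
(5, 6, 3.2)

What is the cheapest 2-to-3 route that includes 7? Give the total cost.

Best 2 to 7: 2 → 5 → 0 → 7 costing 11.1
Best 7 to 3: 7 → 6 → 3 costing 11.2
Total via 7: 11.1 + 11.2 = 22.3.

22.3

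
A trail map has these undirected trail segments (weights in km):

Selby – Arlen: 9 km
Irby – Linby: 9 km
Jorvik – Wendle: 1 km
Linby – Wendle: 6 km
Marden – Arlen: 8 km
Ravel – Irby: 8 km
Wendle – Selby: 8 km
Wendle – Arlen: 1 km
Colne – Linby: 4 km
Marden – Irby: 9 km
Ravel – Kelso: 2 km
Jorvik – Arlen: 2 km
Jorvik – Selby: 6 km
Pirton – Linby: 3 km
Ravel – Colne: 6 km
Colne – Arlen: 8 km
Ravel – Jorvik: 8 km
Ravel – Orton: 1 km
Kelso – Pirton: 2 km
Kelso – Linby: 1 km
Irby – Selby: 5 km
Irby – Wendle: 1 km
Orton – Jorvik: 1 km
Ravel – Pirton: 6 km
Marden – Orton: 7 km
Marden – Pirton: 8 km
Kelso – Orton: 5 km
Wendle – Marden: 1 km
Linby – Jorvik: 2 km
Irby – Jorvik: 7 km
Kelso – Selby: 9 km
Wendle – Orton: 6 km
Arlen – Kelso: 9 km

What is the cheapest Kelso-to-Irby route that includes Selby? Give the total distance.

14 km

Best Kelso to Selby: Kelso–Selby costing 9
Best Selby to Irby: Selby–Irby costing 5
Total via Selby: 9 + 5 = 14 km.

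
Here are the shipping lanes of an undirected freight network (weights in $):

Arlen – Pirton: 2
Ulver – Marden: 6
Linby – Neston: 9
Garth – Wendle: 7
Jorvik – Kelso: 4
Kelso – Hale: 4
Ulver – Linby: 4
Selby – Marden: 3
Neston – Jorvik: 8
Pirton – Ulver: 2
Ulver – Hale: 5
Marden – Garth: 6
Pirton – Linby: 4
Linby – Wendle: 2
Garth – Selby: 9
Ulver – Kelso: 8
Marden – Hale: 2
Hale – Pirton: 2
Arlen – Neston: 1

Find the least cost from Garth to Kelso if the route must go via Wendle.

Shortest Garth→Wendle: Garth → Wendle = 7
Best Wendle to Kelso: Wendle → Linby → Pirton → Hale → Kelso costing 12
Total via Wendle: 7 + 12 = $19.

$19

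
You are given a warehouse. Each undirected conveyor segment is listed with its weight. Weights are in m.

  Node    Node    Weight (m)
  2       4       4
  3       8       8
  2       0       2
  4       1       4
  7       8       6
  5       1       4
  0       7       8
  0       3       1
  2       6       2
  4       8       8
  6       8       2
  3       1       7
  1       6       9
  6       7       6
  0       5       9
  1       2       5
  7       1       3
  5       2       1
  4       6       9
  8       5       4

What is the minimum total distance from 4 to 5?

Candidate routes:
4 → 1 → 2 → 5: 4+5+1 = 10
4 → 2 → 5: 4+1 = 5
4 → 1 → 5: 4+4 = 8
The minimum is 5 m via 4 → 2 → 5.

5 m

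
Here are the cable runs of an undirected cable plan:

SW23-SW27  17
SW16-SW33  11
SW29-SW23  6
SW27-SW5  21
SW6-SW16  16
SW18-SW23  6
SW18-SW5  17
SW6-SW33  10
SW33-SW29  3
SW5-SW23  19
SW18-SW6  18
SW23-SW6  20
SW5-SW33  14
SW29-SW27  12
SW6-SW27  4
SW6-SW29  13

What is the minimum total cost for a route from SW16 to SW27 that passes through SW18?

Best SW16 to SW18: SW16–SW33–SW29–SW23–SW18 costing 26
Shortest SW18→SW27: SW18–SW6–SW27 = 22
Total via SW18: 26 + 22 = 48.

48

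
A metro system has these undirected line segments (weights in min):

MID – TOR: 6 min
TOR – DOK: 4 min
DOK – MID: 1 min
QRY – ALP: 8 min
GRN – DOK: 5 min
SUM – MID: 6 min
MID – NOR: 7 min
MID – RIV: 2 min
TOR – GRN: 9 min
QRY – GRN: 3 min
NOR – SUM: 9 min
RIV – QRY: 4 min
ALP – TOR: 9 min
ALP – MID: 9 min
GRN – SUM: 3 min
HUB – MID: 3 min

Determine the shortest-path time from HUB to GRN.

Candidate routes:
HUB → MID → DOK → GRN: 3+1+5 = 9
HUB → MID → SUM → GRN: 3+6+3 = 12
HUB → MID → RIV → QRY → GRN: 3+2+4+3 = 12
HUB → MID → DOK → TOR → GRN: 3+1+4+9 = 17
Cheapest is HUB → MID → DOK → GRN at 9 min.

9 min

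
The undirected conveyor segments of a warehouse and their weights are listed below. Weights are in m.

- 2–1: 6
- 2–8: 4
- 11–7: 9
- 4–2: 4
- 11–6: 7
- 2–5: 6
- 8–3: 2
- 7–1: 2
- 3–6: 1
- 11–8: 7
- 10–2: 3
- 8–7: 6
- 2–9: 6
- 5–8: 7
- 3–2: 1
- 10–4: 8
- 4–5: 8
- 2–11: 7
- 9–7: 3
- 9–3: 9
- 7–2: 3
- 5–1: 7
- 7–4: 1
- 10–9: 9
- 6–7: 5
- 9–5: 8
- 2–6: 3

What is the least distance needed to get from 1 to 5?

7 m

Candidate routes:
1–5: 7 = 7
1–2–5: 6+6 = 12
1–7–4–5: 2+1+8 = 11
1–7–2–5: 2+3+6 = 11
The minimum is 7 m via 1–5.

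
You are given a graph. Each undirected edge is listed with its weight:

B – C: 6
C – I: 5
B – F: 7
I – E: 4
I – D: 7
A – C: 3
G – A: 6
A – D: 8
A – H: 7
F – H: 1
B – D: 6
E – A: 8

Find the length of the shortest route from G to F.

Running Dijkstra from G:
G: 0
A: 6  (via G)
C: 9  (via A)
H: 13  (via A)
D: 14  (via A)
E: 14  (via A)
F: 14  (via H)
Shortest route: G → A → H → F = 14.

14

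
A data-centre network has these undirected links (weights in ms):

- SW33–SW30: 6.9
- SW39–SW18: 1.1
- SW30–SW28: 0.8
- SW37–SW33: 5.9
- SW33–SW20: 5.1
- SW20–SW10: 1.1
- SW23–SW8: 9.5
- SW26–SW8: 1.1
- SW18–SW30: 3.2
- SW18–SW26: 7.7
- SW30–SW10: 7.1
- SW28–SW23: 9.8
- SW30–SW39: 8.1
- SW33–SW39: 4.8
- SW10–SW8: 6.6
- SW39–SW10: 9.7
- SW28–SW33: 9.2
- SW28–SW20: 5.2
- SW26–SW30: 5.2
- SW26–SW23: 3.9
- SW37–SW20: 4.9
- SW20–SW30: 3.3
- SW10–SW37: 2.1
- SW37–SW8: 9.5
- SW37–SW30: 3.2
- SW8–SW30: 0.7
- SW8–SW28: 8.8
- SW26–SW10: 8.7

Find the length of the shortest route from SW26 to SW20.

5.1 ms

Enumerating some paths:
SW26 → SW8 → SW30 → SW28 → SW20: 1.1+0.7+0.8+5.2 = 7.8
SW26 → SW8 → SW30 → SW37 → SW10 → SW20: 1.1+0.7+3.2+2.1+1.1 = 8.2
SW26 → SW8 → SW30 → SW20: 1.1+0.7+3.3 = 5.1
SW26 → SW30 → SW20: 5.2+3.3 = 8.5
The minimum is 5.1 ms via SW26 → SW8 → SW30 → SW20.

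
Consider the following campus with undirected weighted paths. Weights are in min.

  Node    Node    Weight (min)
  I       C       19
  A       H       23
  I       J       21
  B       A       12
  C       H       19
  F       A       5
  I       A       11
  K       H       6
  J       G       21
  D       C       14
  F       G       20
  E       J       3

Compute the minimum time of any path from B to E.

47 min

Shortest distances from B:
B: 0
A: 12  (via B)
F: 17  (via A)
I: 23  (via A)
H: 35  (via A)
G: 37  (via F)
K: 41  (via H)
C: 42  (via I)
J: 44  (via I)
E: 47  (via J)
Shortest route: B → A → I → J → E = 47 min.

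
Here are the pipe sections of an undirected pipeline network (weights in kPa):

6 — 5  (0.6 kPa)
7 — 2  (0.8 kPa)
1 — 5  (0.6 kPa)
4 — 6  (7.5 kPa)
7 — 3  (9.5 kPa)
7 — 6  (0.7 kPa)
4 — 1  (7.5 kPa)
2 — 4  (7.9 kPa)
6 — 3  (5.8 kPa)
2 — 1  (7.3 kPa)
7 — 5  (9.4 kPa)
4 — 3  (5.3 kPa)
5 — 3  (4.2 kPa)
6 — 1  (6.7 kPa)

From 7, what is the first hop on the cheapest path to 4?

Enumerating some paths:
7 - 6 - 5 - 1 - 4: 0.7+0.6+0.6+7.5 = 9.4
7 - 6 - 4: 0.7+7.5 = 8.2
7 - 2 - 4: 0.8+7.9 = 8.7
Cheapest is 7 - 6 - 4 at 8.2 kPa.
So from 7 the first move is to 6.

6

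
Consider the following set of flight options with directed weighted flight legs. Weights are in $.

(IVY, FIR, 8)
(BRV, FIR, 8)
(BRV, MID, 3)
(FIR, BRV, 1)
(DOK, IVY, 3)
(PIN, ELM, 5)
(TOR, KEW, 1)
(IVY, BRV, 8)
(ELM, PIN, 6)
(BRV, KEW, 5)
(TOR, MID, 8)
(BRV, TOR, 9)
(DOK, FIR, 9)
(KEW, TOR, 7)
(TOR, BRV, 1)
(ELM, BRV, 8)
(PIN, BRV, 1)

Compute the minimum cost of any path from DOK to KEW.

$15

Candidate routes:
DOK–FIR–BRV–KEW: 9+1+5 = 15
DOK–FIR–BRV–TOR–KEW: 9+1+9+1 = 20
DOK–IVY–FIR–BRV–KEW: 3+8+1+5 = 17
DOK–IVY–BRV–KEW: 3+8+5 = 16
Cheapest is DOK–FIR–BRV–KEW at $15.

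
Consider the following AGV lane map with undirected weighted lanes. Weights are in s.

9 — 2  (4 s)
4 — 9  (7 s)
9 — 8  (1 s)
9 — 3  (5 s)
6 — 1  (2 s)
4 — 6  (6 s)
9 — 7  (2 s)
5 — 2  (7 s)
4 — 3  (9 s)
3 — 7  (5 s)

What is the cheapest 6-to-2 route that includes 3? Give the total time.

24 s

Shortest 6→3: 6 → 4 → 3 = 15
Shortest 3→2: 3 → 9 → 2 = 9
Total via 3: 15 + 9 = 24 s.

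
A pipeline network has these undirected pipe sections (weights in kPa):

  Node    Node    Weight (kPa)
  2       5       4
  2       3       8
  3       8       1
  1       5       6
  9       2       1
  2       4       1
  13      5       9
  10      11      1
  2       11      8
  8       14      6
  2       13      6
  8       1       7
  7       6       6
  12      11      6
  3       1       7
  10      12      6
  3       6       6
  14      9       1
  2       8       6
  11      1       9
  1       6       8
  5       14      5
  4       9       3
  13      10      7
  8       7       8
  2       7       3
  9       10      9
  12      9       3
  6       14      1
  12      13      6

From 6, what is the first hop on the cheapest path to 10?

14

Candidate routes:
6–14–9–10: 1+1+9 = 11
6–14–9–4–2–11–10: 1+1+3+1+8+1 = 15
6–14–9–12–11–10: 1+1+3+6+1 = 12
6–14–9–2–11–10: 1+1+1+8+1 = 12
Cheapest is 6–14–9–10 at 11 kPa.
So from 6 the first move is to 14.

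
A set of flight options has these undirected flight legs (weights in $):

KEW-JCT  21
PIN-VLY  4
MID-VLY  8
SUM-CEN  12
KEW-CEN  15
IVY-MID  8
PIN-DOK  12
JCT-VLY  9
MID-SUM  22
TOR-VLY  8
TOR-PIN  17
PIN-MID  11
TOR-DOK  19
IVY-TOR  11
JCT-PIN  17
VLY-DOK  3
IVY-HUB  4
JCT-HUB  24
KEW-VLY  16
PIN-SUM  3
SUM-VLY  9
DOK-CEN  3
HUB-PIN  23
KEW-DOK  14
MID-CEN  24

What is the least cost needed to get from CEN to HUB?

Shortest distances from CEN:
CEN: 0
DOK: 3  (via CEN)
VLY: 6  (via DOK)
PIN: 10  (via VLY)
SUM: 12  (via CEN)
TOR: 14  (via VLY)
MID: 14  (via VLY)
JCT: 15  (via VLY)
KEW: 15  (via CEN)
IVY: 22  (via MID)
HUB: 26  (via IVY)
Shortest route: CEN–DOK–VLY–MID–IVY–HUB = $26.

$26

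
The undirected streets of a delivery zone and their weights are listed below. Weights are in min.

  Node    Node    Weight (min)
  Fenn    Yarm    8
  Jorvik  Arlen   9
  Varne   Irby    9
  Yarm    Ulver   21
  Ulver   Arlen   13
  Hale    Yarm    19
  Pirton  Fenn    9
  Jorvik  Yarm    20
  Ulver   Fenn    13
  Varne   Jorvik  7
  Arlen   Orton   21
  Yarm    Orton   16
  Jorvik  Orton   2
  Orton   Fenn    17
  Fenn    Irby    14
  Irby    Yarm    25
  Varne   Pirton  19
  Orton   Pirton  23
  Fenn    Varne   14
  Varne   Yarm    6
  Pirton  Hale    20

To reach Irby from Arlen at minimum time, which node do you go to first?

Jorvik

Compare a few routes:
Arlen → Jorvik → Orton → Yarm → Varne → Irby: 9+2+16+6+9 = 42
Arlen → Jorvik → Varne → Irby: 9+7+9 = 25
Arlen → Ulver → Fenn → Irby: 13+13+14 = 40
Arlen → Orton → Jorvik → Varne → Irby: 21+2+7+9 = 39
The minimum is 25 min via Arlen → Jorvik → Varne → Irby.
So from Arlen the first move is to Jorvik.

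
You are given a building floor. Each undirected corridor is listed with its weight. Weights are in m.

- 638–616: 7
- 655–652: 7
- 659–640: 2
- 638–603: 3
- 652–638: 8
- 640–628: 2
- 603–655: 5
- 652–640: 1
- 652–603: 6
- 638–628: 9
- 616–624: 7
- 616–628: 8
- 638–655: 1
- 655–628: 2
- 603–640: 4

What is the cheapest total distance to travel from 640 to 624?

17 m

Candidate routes:
640 - 628 - 616 - 624: 2+8+7 = 17
640 - 628 - 655 - 638 - 616 - 624: 2+2+1+7+7 = 19
640 - 603 - 638 - 616 - 624: 4+3+7+7 = 21
The minimum is 17 m via 640 - 628 - 616 - 624.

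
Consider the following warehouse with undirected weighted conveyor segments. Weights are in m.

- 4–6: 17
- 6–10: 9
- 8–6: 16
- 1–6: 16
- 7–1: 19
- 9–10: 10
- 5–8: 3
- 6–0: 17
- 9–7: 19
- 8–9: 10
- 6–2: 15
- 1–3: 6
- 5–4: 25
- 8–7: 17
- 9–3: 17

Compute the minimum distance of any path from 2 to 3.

Shortest distances from 2:
2: 0
6: 15  (via 2)
10: 24  (via 6)
1: 31  (via 6)
8: 31  (via 6)
0: 32  (via 6)
4: 32  (via 6)
5: 34  (via 8)
9: 34  (via 10)
3: 37  (via 1)
Shortest route: 2–6–1–3 = 37 m.

37 m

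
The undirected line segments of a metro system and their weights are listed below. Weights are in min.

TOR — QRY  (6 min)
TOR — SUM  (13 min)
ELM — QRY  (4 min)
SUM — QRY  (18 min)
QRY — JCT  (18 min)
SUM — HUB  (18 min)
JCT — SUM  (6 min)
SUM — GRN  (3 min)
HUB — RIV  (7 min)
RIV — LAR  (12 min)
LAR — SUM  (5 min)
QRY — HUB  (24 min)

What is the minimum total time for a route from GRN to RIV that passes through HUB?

Shortest GRN→HUB: GRN → SUM → HUB = 21
Best HUB to RIV: HUB → RIV costing 7
Total via HUB: 21 + 7 = 28 min.

28 min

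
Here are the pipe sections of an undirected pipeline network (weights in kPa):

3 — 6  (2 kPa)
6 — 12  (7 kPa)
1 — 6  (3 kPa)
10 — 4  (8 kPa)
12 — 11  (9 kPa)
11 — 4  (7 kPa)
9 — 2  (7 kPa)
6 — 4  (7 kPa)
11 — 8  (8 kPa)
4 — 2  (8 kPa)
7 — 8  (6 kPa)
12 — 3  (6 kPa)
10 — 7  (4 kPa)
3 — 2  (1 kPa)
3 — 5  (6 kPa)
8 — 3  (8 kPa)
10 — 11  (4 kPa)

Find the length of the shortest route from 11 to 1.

Settle nodes by increasing distance from 11:
11: 0
10: 4  (via 11)
4: 7  (via 11)
7: 8  (via 10)
8: 8  (via 11)
12: 9  (via 11)
6: 14  (via 4)
2: 15  (via 4)
3: 15  (via 12)
1: 17  (via 6)
Shortest route: 11–4–6–1 = 17 kPa.

17 kPa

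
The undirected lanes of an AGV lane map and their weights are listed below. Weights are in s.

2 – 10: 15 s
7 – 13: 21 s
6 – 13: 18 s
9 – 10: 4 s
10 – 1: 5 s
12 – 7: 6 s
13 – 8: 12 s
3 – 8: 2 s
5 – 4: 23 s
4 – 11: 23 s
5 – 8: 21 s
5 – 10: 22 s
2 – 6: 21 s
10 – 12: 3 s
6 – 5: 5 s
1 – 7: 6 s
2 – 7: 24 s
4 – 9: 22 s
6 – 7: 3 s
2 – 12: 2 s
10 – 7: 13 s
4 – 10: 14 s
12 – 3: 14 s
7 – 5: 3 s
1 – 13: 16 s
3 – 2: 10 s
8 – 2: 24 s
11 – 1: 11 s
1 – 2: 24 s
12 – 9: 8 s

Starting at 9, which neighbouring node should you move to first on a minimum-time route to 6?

10

Enumerating some paths:
9–10–1–7–6: 4+5+6+3 = 18
9–12–7–6: 8+6+3 = 17
9–10–12–7–6: 4+3+6+3 = 16
9–10–7–6: 4+13+3 = 20
Cheapest is 9–10–12–7–6 at 16 s.
So from 9 the first move is to 10.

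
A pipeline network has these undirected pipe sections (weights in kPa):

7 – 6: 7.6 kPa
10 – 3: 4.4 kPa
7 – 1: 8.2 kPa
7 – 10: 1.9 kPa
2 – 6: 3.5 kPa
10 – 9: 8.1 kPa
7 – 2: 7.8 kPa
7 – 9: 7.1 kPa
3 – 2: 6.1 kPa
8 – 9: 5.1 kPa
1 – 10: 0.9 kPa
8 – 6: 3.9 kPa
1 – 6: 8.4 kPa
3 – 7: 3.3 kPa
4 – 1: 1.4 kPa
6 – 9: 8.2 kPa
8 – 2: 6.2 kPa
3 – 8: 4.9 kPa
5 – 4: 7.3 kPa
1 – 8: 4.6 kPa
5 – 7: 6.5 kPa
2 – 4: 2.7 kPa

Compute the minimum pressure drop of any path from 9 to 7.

Running Dijkstra from 9:
9: 0
8: 5.1  (via 9)
7: 7.1  (via 9)
Shortest route: 9 → 7 = 7.1 kPa.

7.1 kPa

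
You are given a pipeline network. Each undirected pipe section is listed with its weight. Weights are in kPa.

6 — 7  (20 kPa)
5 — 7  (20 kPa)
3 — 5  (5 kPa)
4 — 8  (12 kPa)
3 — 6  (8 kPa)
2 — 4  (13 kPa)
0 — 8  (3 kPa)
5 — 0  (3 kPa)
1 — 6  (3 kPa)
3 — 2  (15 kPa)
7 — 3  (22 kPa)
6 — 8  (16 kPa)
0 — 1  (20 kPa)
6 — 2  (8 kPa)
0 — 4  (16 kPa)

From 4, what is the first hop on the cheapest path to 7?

Candidate routes:
4 - 2 - 6 - 7: 13+8+20 = 41
4 - 0 - 5 - 7: 16+3+20 = 39
4 - 8 - 0 - 5 - 7: 12+3+3+20 = 38
The minimum is 38 kPa via 4 - 8 - 0 - 5 - 7.
So from 4 the first move is to 8.

8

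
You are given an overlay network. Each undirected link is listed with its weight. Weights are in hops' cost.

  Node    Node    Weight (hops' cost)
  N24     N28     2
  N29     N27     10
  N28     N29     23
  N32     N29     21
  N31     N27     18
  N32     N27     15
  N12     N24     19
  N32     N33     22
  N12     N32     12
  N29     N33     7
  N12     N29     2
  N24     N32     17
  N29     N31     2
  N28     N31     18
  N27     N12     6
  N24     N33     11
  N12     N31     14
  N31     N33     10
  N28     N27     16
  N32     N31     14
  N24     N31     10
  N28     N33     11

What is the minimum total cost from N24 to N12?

14 hops' cost

Candidate routes:
N24 - N31 - N29 - N12: 10+2+2 = 14
N24 - N12: 19 = 19
N24 - N33 - N29 - N12: 11+7+2 = 20
Cheapest is N24 - N31 - N29 - N12 at 14 hops' cost.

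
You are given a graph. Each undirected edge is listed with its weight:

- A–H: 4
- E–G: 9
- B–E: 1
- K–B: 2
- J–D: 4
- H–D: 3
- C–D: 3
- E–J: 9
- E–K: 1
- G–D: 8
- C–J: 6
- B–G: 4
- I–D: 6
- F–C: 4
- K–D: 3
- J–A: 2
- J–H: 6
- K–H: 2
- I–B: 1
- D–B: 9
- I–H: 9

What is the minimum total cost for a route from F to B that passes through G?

Best F to G: F → C → D → G costing 15
Shortest G→B: G → B = 4
Total via G: 15 + 4 = 19.

19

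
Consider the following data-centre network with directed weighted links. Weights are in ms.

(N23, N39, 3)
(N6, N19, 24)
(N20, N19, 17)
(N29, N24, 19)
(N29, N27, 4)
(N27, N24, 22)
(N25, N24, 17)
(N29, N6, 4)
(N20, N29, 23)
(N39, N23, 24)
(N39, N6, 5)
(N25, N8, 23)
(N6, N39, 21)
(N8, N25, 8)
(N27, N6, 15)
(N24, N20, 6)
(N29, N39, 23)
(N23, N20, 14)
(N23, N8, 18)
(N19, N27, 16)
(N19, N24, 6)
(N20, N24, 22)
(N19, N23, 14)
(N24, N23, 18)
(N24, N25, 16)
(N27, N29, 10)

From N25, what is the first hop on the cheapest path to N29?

Enumerating some paths:
N25–N24–N20–N29: 17+6+23 = 46
N25–N24–N20–N19–N27–N29: 17+6+17+16+10 = 66
The minimum is 46 ms via N25–N24–N20–N29.
So from N25 the first move is to N24.

N24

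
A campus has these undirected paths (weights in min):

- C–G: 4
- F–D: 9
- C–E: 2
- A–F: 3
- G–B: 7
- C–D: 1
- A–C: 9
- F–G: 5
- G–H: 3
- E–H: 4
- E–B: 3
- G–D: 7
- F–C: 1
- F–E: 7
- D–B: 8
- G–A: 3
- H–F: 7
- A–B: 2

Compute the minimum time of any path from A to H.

6 min

Shortest distances from A:
A: 0
B: 2  (via A)
F: 3  (via A)
G: 3  (via A)
C: 4  (via F)
D: 5  (via C)
E: 5  (via B)
H: 6  (via G)
Shortest route: A–G–H = 6 min.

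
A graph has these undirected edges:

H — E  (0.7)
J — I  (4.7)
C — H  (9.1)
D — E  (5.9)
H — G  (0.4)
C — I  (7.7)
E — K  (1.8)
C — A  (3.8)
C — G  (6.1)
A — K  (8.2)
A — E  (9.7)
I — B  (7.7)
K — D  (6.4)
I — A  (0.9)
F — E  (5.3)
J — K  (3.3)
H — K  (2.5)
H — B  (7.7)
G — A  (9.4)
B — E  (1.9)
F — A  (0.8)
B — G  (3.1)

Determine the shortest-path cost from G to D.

7

Settle nodes by increasing distance from G:
G: 0
H: 0.4  (via G)
E: 1.1  (via H)
K: 2.9  (via H)
B: 3  (via E)
C: 6.1  (via G)
J: 6.2  (via K)
F: 6.4  (via E)
D: 7  (via E)
Shortest route: G → H → E → D = 7.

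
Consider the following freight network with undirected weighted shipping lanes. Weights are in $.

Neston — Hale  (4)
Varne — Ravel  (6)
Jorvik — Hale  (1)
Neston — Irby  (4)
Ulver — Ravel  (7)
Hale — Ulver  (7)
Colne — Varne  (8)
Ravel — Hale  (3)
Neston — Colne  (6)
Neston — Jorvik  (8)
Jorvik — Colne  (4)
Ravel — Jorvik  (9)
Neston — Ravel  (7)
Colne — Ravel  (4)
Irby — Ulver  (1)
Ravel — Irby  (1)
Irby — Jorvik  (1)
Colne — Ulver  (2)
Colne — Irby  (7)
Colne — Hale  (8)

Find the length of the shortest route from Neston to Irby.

$4

Candidate routes:
Neston–Hale–Jorvik–Irby: 4+1+1 = 6
Neston–Irby: 4 = 4
Neston–Ravel–Irby: 7+1 = 8
Neston–Hale–Ravel–Irby: 4+3+1 = 8
The minimum is $4 via Neston–Irby.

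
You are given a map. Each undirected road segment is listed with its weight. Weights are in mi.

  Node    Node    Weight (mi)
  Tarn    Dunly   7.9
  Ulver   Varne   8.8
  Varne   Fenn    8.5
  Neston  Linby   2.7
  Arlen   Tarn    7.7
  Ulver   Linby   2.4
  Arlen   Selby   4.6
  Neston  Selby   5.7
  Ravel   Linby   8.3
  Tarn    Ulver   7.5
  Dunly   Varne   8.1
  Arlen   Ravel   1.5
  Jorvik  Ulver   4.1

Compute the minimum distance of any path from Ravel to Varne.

19.5 mi

Shortest distances from Ravel:
Ravel: 0
Arlen: 1.5  (via Ravel)
Selby: 6.1  (via Arlen)
Linby: 8.3  (via Ravel)
Tarn: 9.2  (via Arlen)
Ulver: 10.7  (via Linby)
Neston: 11  (via Linby)
Jorvik: 14.8  (via Ulver)
Dunly: 17.1  (via Tarn)
Varne: 19.5  (via Ulver)
Shortest route: Ravel–Linby–Ulver–Varne = 19.5 mi.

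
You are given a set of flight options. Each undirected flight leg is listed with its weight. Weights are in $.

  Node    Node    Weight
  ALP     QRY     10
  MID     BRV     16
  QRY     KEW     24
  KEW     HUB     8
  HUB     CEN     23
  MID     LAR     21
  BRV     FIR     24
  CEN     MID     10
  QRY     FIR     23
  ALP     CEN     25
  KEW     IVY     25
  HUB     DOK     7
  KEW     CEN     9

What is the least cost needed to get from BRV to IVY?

Running Dijkstra from BRV:
BRV: 0
MID: 16  (via BRV)
FIR: 24  (via BRV)
CEN: 26  (via MID)
KEW: 35  (via CEN)
LAR: 37  (via MID)
HUB: 43  (via KEW)
QRY: 47  (via FIR)
DOK: 50  (via HUB)
ALP: 51  (via CEN)
IVY: 60  (via KEW)
Shortest route: BRV–MID–CEN–KEW–IVY = $60.

$60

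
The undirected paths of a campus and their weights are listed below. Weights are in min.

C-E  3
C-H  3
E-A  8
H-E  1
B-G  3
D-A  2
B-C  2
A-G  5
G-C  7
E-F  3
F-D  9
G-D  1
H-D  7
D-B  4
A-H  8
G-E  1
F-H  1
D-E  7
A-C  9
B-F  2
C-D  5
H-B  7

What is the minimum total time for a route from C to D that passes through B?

Shortest C→B: C–B = 2
Best B to D: B–D costing 4
Total via B: 2 + 4 = 6 min.

6 min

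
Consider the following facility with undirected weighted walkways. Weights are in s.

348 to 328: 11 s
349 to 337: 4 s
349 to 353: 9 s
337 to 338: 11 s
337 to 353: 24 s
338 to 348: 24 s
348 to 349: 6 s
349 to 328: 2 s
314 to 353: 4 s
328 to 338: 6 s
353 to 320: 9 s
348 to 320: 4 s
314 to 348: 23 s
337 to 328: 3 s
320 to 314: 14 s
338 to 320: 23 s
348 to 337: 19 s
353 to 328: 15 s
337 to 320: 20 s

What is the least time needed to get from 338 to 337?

Running Dijkstra from 338:
338: 0
328: 6  (via 338)
349: 8  (via 328)
337: 9  (via 328)
Shortest route: 338–328–337 = 9 s.

9 s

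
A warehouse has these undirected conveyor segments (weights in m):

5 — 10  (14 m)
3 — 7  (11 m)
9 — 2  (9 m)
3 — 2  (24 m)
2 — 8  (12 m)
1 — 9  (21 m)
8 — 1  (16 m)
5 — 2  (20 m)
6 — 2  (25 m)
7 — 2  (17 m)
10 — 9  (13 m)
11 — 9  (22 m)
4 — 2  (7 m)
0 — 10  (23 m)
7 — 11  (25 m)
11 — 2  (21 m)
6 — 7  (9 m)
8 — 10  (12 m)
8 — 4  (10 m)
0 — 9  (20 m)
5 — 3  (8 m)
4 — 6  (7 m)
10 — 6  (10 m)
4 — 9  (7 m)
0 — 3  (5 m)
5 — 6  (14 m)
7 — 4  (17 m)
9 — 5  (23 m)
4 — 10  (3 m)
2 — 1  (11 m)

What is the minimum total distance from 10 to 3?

22 m

Running Dijkstra from 10:
10: 0
4: 3  (via 10)
2: 10  (via 4)
6: 10  (via 10)
9: 10  (via 4)
8: 12  (via 10)
5: 14  (via 10)
7: 19  (via 6)
1: 21  (via 2)
3: 22  (via 5)
Shortest route: 10 → 5 → 3 = 22 m.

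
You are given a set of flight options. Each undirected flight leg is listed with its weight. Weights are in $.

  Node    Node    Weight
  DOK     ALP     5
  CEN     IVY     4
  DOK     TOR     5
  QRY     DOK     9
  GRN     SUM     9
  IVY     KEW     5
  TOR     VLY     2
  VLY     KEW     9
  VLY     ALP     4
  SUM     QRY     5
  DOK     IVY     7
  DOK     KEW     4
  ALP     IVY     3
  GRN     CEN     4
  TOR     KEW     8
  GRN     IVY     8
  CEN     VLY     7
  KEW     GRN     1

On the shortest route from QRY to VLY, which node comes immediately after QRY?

Candidate routes:
QRY → DOK → TOR → VLY: 9+5+2 = 16
QRY → DOK → ALP → VLY: 9+5+4 = 18
The minimum is $16 via QRY → DOK → TOR → VLY.
So from QRY the first move is to DOK.

DOK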